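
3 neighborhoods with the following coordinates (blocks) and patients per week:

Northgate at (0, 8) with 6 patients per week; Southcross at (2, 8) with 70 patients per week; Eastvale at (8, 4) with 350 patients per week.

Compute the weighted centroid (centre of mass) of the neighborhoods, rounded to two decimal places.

The minimiser of Σwᵢ‖p−pᵢ‖² is the weighted centroid p* = (Σwᵢpᵢ)/(Σwᵢ).
Σwᵢ = 426.
Σwᵢxᵢ = 6·0 + 70·2 + 350·8 = 2940.
Σwᵢyᵢ = 6·8 + 70·8 + 350·4 = 2008.
x* = 2940/426 = 6.90, y* = 2008/426 = 4.71.

(6.90, 4.71)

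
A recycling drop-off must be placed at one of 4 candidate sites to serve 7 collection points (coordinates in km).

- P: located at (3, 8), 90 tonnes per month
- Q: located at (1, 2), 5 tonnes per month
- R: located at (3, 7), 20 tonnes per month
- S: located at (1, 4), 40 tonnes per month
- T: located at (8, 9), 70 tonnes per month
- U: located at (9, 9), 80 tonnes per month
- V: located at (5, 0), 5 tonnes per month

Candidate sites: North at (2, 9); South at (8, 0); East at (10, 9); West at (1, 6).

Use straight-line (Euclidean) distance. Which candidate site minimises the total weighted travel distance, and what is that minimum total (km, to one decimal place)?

Total weighted distance at each candidate:
  North (2, 9): total = 1438.8
  South (8, 0): total = 2749.4
  East (10, 9): total = 1522.3
  West (1, 6): total = 1652.0
Minimum is at North with total 1438.8 km.

North, total 1438.8 km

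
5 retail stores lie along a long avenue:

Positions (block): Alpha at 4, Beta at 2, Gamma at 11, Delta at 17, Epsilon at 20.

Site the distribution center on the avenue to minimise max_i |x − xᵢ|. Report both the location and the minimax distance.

The 1-center on a line is the midpoint of the two extreme points: leftmost at 2, rightmost at 20.
Optimal location = (2 + 20)/2 = 11; maximum distance = (20 − 2)/2 = 9.

location 11, max distance 9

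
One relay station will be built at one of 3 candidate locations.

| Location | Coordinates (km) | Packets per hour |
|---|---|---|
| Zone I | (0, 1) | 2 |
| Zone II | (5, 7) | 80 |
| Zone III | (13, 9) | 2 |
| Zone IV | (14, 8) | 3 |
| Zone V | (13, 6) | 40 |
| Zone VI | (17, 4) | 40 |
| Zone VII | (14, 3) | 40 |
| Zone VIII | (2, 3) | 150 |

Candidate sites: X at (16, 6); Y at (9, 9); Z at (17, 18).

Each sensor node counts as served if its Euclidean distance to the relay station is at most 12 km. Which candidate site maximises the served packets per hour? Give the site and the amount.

Coverage radius r = 12 km; a point is covered iff (Δx)²+(Δy)² ≤ 12² = 144.
  X (16, 6): covers {Zone II, Zone III, Zone IV, Zone V, Zone VI, Zone VII} → 205
  Y (9, 9): covers {Zone II, Zone III, Zone IV, Zone V, Zone VI, Zone VII, Zone VIII} → 355
  Z (17, 18): covers {Zone III, Zone IV} → 5
Maximum coverage at Y: 355 packets per hour.

Y, covering 355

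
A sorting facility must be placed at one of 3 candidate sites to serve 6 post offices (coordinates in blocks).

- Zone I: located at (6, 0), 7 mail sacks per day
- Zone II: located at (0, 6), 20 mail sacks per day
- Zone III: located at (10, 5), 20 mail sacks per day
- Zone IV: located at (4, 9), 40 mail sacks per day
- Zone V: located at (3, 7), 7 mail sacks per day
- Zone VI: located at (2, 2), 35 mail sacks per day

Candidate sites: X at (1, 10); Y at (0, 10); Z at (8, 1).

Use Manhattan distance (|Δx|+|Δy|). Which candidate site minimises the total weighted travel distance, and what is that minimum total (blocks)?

Total weighted distance at each candidate:
  X (1, 10): total = 995
  Y (0, 10): total = 1084
  Z (8, 1): total = 1203
Minimum is at X with total 995 blocks.

X, total 995 blocks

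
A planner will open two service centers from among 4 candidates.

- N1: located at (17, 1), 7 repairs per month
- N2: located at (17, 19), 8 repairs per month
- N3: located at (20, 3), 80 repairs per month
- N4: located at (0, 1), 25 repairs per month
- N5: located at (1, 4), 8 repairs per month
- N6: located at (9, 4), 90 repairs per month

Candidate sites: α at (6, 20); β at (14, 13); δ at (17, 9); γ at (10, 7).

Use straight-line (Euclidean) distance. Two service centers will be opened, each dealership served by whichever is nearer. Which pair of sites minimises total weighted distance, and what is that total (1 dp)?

Evaluate every pair (each demand assigned to the nearer of the two):
  {δ, γ}: total = 1324.7
  {β, γ}: total = 1631.9
  {α, γ}: total = 1666.6
  {β, δ}: total = 2082.8
  {α, δ}: total = 2125.5
  {α, β}: total = 2587.3
Best pair: {δ, γ} with total 1324.7.

{δ, γ}, total 1324.7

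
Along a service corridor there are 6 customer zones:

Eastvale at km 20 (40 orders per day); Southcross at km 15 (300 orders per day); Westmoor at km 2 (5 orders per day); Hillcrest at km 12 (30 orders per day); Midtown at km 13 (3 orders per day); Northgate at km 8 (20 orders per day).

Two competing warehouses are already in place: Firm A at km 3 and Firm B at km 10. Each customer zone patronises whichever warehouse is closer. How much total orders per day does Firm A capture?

5

The indifferent point is the midpoint (3+10)/2 = 6.5; customer zones left of it (closer to Firm A at 3) go to Firm A, those right go to Firm B.
  Westmoor at 2 (w=5) → Firm A
  Northgate at 8 (w=20) → Firm B
  Hillcrest at 12 (w=30) → Firm B
  Midtown at 13 (w=3) → Firm B
  Southcross at 15 (w=300) → Firm B
  Eastvale at 20 (w=40) → Firm B
Firm A captures 5; Firm B captures 393.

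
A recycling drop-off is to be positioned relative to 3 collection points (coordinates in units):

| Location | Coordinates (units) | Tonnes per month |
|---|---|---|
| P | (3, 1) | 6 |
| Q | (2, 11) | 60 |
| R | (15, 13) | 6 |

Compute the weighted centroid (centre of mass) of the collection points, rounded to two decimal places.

The minimiser of Σwᵢ‖p−pᵢ‖² is the weighted centroid p* = (Σwᵢpᵢ)/(Σwᵢ).
Σwᵢ = 72.
Σwᵢxᵢ = 6·3 + 60·2 + 6·15 = 228.
Σwᵢyᵢ = 6·1 + 60·11 + 6·13 = 744.
x* = 228/72 = 3.17, y* = 744/72 = 10.33.

(3.17, 10.33)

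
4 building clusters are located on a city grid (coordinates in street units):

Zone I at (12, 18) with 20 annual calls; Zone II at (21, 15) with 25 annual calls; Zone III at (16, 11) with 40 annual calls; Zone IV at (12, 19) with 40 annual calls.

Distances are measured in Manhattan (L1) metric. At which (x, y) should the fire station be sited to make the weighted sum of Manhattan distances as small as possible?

Manhattan distance separates: Σwᵢ(|x−xᵢ|+|y−yᵢ|) = Σwᵢ|x−xᵢ| + Σwᵢ|y−yᵢ|, so x and y are optimised independently as 1-D weighted medians.
Total weight W = 125; half = 62.5.
x-coordinate, sorted with cumulative weight:
  x=12 (Zone I, w=20) cum 20
  x=12 (Zone IV, w=40) cum 60
  x=16 (Zone III, w=40) cum 100  ← median
  x=21 (Zone II, w=25) cum 125
⇒ x* = 16
y-coordinate, sorted with cumulative weight:
  y=11 (Zone III, w=40) cum 40
  y=15 (Zone II, w=25) cum 65  ← median
  y=18 (Zone I, w=20) cum 85
  y=19 (Zone IV, w=40) cum 125
⇒ y* = 15

(16, 15)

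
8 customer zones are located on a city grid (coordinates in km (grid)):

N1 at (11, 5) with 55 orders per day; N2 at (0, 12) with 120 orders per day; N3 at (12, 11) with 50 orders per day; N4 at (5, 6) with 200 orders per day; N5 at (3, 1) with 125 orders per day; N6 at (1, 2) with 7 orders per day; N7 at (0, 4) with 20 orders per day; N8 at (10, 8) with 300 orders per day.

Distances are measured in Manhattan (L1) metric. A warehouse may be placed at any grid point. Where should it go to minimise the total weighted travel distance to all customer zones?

(5, 8)

Manhattan distance separates: Σwᵢ(|x−xᵢ|+|y−yᵢ|) = Σwᵢ|x−xᵢ| + Σwᵢ|y−yᵢ|, so x and y are optimised independently as 1-D weighted medians.
Total weight W = 877; half = 438.5.
x-coordinate, sorted with cumulative weight:
  x=0 (N2, w=120) cum 120
  x=0 (N7, w=20) cum 140
  x=1 (N6, w=7) cum 147
  x=3 (N5, w=125) cum 272
  x=5 (N4, w=200) cum 472  ← median
  x=10 (N8, w=300) cum 772
  x=11 (N1, w=55) cum 827
  x=12 (N3, w=50) cum 877
⇒ x* = 5
y-coordinate, sorted with cumulative weight:
  y=1 (N5, w=125) cum 125
  y=2 (N6, w=7) cum 132
  y=4 (N7, w=20) cum 152
  y=5 (N1, w=55) cum 207
  y=6 (N4, w=200) cum 407
  y=8 (N8, w=300) cum 707  ← median
  y=11 (N3, w=50) cum 757
  y=12 (N2, w=120) cum 877
⇒ y* = 8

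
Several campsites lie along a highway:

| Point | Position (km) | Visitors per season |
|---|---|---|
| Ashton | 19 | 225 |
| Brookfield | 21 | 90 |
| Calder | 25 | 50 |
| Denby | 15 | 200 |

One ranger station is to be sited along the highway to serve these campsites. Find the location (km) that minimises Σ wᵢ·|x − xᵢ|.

x = 19

For a sum of weighted absolute distances on a line, the optimum is the weighted median (not the mean). Total weight W = 565; half-weight = 282.5.
Sort by position and accumulate weight:
  km 15 (Denby, w=200) → cum 200
  km 19 (Ashton, w=225) → cum 425  ≥ 282.5 → median here
  km 21 (Brookfield, w=90) → cum 515
  km 25 (Calder, w=50) → cum 565
Optimal location: km 19.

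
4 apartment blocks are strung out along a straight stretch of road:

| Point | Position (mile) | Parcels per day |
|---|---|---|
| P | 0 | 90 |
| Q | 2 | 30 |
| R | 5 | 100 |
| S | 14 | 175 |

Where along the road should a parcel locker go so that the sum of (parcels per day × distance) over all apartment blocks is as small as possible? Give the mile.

x = 5

For a sum of weighted absolute distances on a line, the optimum is the weighted median (not the mean). Total weight W = 395; half-weight = 197.5.
Sort by position and accumulate weight:
  mile 0 (P, w=90) → cum 90
  mile 2 (Q, w=30) → cum 120
  mile 5 (R, w=100) → cum 220  ≥ 197.5 → median here
  mile 14 (S, w=175) → cum 395
Optimal location: mile 5.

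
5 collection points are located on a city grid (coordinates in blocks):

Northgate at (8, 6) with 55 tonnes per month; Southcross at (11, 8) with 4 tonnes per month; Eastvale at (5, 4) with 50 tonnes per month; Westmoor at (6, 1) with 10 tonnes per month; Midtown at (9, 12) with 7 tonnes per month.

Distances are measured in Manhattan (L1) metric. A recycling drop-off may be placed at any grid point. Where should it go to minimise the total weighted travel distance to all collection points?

Manhattan distance separates: Σwᵢ(|x−xᵢ|+|y−yᵢ|) = Σwᵢ|x−xᵢ| + Σwᵢ|y−yᵢ|, so x and y are optimised independently as 1-D weighted medians.
Total weight W = 126; half = 63.
x-coordinate, sorted with cumulative weight:
  x=5 (Eastvale, w=50) cum 50
  x=6 (Westmoor, w=10) cum 60
  x=8 (Northgate, w=55) cum 115  ← median
  x=9 (Midtown, w=7) cum 122
  x=11 (Southcross, w=4) cum 126
⇒ x* = 8
y-coordinate, sorted with cumulative weight:
  y=1 (Westmoor, w=10) cum 10
  y=4 (Eastvale, w=50) cum 60
  y=6 (Northgate, w=55) cum 115  ← median
  y=8 (Southcross, w=4) cum 119
  y=12 (Midtown, w=7) cum 126
⇒ y* = 6

(8, 6)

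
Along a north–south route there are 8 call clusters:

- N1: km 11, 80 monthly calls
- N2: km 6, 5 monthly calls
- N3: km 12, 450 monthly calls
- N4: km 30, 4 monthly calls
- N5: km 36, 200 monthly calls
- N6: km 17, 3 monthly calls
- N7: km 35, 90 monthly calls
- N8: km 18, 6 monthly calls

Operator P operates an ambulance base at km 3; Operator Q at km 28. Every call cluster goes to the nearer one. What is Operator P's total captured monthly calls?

535

The indifferent point is the midpoint (3+28)/2 = 15.5; call clusters left of it (closer to Operator P at 3) go to Operator P, those right go to Operator Q.
  N2 at 6 (w=5) → Operator P
  N1 at 11 (w=80) → Operator P
  N3 at 12 (w=450) → Operator P
  N6 at 17 (w=3) → Operator Q
  N8 at 18 (w=6) → Operator Q
  N4 at 30 (w=4) → Operator Q
  N7 at 35 (w=90) → Operator Q
  N5 at 36 (w=200) → Operator Q
Operator P captures 535; Operator Q captures 303.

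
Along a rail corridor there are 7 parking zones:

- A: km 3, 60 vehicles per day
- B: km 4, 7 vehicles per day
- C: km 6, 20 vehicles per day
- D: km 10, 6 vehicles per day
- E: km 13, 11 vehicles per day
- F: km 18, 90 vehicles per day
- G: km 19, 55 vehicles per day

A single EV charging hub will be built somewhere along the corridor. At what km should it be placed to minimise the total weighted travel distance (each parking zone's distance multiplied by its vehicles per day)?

x = 18

For a sum of weighted absolute distances on a line, the optimum is the weighted median (not the mean). Total weight W = 249; half-weight = 124.5.
Sort by position and accumulate weight:
  km 3 (A, w=60) → cum 60
  km 4 (B, w=7) → cum 67
  km 6 (C, w=20) → cum 87
  km 10 (D, w=6) → cum 93
  km 13 (E, w=11) → cum 104
  km 18 (F, w=90) → cum 194  ≥ 124.5 → median here
  km 19 (G, w=55) → cum 249
Optimal location: km 18.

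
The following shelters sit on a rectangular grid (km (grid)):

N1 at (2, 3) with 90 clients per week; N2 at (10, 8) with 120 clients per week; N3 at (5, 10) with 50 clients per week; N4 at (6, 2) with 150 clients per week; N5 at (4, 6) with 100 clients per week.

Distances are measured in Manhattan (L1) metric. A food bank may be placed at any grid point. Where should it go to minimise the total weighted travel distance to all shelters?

(6, 6)

Manhattan distance separates: Σwᵢ(|x−xᵢ|+|y−yᵢ|) = Σwᵢ|x−xᵢ| + Σwᵢ|y−yᵢ|, so x and y are optimised independently as 1-D weighted medians.
Total weight W = 510; half = 255.
x-coordinate, sorted with cumulative weight:
  x=2 (N1, w=90) cum 90
  x=4 (N5, w=100) cum 190
  x=5 (N3, w=50) cum 240
  x=6 (N4, w=150) cum 390  ← median
  x=10 (N2, w=120) cum 510
⇒ x* = 6
y-coordinate, sorted with cumulative weight:
  y=2 (N4, w=150) cum 150
  y=3 (N1, w=90) cum 240
  y=6 (N5, w=100) cum 340  ← median
  y=8 (N2, w=120) cum 460
  y=10 (N3, w=50) cum 510
⇒ y* = 6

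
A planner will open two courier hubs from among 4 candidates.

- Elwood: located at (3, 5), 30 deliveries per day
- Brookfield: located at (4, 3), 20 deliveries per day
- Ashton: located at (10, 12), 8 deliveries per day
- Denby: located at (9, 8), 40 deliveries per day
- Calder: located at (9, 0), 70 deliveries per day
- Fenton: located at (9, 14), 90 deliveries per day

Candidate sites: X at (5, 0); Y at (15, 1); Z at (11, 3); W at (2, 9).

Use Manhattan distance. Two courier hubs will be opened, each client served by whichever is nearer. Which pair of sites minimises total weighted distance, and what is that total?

{X, W}, total 1998

Evaluate every pair (each demand assigned to the nearer of the two):
  {X, W}: total = 1998
  {Z, W}: total = 2080
  {X, Z}: total = 2100
  {Y, W}: total = 2288
  {Y, Z}: total = 2320
  {X, Y}: total = 2798
Best pair: {X, W} with total 1998.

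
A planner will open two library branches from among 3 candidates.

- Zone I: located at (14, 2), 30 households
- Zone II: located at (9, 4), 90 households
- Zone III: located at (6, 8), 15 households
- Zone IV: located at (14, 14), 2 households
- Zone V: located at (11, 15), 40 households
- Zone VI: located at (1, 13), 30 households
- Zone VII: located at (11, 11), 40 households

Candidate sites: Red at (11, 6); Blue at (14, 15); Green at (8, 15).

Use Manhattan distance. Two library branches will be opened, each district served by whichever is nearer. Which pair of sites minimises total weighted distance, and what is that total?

{Red, Green}, total 1279

Evaluate every pair (each demand assigned to the nearer of the two):
  {Red, Green}: total = 1279
  {Red, Blue}: total = 1447
  {Blue, Green}: total = 2277
Best pair: {Red, Green} with total 1279.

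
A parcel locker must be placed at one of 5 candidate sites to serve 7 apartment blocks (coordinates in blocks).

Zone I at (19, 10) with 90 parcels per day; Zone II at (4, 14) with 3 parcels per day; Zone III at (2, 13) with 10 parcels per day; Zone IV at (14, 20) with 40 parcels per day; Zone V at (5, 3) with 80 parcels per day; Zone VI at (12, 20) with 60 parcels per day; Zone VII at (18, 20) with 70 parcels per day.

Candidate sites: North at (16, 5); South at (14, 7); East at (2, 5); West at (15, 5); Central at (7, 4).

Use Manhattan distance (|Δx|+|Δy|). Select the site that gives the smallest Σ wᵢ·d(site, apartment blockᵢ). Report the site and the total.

Total weighted distance at each candidate:
  North (16, 5): total = 5053
  South (14, 7): total = 4601
  East (2, 5): total = 7243
  West (15, 5): total = 5020
  Central (7, 4): total = 6109
Minimum is at South with total 4601 blocks.

South, total 4601 blocks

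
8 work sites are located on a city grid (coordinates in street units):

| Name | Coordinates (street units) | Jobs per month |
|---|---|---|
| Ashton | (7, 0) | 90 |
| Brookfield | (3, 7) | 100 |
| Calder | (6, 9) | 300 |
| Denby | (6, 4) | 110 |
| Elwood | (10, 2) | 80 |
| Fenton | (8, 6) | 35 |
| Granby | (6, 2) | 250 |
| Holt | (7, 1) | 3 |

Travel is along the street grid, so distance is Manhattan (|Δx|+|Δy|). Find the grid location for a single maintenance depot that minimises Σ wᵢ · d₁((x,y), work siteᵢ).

Manhattan distance separates: Σwᵢ(|x−xᵢ|+|y−yᵢ|) = Σwᵢ|x−xᵢ| + Σwᵢ|y−yᵢ|, so x and y are optimised independently as 1-D weighted medians.
Total weight W = 968; half = 484.
x-coordinate, sorted with cumulative weight:
  x=3 (Brookfield, w=100) cum 100
  x=6 (Calder, w=300) cum 400
  x=6 (Denby, w=110) cum 510  ← median
  x=6 (Granby, w=250) cum 760
  x=7 (Ashton, w=90) cum 850
  x=7 (Holt, w=3) cum 853
  x=8 (Fenton, w=35) cum 888
  x=10 (Elwood, w=80) cum 968
⇒ x* = 6
y-coordinate, sorted with cumulative weight:
  y=0 (Ashton, w=90) cum 90
  y=1 (Holt, w=3) cum 93
  y=2 (Elwood, w=80) cum 173
  y=2 (Granby, w=250) cum 423
  y=4 (Denby, w=110) cum 533  ← median
  y=6 (Fenton, w=35) cum 568
  y=7 (Brookfield, w=100) cum 668
  y=9 (Calder, w=300) cum 968
⇒ y* = 4

(6, 4)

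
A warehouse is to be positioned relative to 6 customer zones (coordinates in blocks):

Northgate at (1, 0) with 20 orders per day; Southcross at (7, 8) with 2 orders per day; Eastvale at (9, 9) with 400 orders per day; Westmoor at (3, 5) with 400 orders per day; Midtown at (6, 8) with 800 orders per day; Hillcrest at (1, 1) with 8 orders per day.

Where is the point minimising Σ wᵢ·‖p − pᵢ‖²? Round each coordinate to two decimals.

The minimiser of Σwᵢ‖p−pᵢ‖² is the weighted centroid p* = (Σwᵢpᵢ)/(Σwᵢ).
Σwᵢ = 1630.
Σwᵢxᵢ = 20·1 + 2·7 + 400·9 + 400·3 + 800·6 + 8·1 = 9642.
Σwᵢyᵢ = 20·0 + 2·8 + 400·9 + 400·5 + 800·8 + 8·1 = 12024.
x* = 9642/1630 = 5.92, y* = 12024/1630 = 7.38.

(5.92, 7.38)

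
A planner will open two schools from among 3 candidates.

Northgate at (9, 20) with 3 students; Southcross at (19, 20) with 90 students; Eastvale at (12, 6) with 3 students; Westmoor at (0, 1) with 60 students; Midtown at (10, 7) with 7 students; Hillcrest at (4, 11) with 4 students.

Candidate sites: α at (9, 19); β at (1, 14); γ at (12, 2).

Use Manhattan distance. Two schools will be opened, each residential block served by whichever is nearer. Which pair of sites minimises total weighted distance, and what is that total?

{α, γ}, total 1886

Evaluate every pair (each demand assigned to the nearer of the two):
  {α, γ}: total = 1886
  {α, β}: total = 1996
  {β, γ}: total = 3067
Best pair: {α, γ} with total 1886.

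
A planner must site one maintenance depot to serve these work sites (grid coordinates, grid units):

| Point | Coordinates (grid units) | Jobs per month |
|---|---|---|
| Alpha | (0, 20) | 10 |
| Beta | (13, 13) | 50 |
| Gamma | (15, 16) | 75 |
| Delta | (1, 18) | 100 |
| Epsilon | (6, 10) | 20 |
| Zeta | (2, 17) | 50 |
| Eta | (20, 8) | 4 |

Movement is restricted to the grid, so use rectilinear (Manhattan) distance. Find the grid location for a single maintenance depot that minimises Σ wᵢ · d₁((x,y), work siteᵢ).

Manhattan distance separates: Σwᵢ(|x−xᵢ|+|y−yᵢ|) = Σwᵢ|x−xᵢ| + Σwᵢ|y−yᵢ|, so x and y are optimised independently as 1-D weighted medians.
Total weight W = 309; half = 154.5.
x-coordinate, sorted with cumulative weight:
  x=0 (Alpha, w=10) cum 10
  x=1 (Delta, w=100) cum 110
  x=2 (Zeta, w=50) cum 160  ← median
  x=6 (Epsilon, w=20) cum 180
  x=13 (Beta, w=50) cum 230
  x=15 (Gamma, w=75) cum 305
  x=20 (Eta, w=4) cum 309
⇒ x* = 2
y-coordinate, sorted with cumulative weight:
  y=8 (Eta, w=4) cum 4
  y=10 (Epsilon, w=20) cum 24
  y=13 (Beta, w=50) cum 74
  y=16 (Gamma, w=75) cum 149
  y=17 (Zeta, w=50) cum 199  ← median
  y=18 (Delta, w=100) cum 299
  y=20 (Alpha, w=10) cum 309
⇒ y* = 17

(2, 17)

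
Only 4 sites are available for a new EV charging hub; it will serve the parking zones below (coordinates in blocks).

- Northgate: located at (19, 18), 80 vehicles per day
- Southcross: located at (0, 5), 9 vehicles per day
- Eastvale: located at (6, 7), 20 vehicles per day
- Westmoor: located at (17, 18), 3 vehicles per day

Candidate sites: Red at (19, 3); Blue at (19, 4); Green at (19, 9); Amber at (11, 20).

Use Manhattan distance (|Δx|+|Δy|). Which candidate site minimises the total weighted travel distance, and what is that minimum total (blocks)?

Total weighted distance at each candidate:
  Red (19, 3): total = 1780
  Blue (19, 4): total = 1668
  Green (19, 9): total = 1260
  Amber (11, 20): total = 1418
Minimum is at Green with total 1260 blocks.

Green, total 1260 blocks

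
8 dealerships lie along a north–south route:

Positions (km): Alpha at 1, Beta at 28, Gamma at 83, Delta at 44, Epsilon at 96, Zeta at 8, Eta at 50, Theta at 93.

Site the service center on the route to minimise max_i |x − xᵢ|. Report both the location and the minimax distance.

location 48.5, max distance 47.5

The 1-center on a line is the midpoint of the two extreme points: leftmost at 1, rightmost at 96.
Optimal location = (1 + 96)/2 = 48.5; maximum distance = (96 − 1)/2 = 47.5.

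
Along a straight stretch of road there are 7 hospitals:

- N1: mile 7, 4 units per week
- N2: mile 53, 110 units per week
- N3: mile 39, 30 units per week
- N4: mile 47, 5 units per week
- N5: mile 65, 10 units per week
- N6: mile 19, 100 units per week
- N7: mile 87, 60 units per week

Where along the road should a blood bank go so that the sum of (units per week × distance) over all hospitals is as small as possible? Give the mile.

x = 53

For a sum of weighted absolute distances on a line, the optimum is the weighted median (not the mean). Total weight W = 319; half-weight = 159.5.
Sort by position and accumulate weight:
  mile 7 (N1, w=4) → cum 4
  mile 19 (N6, w=100) → cum 104
  mile 39 (N3, w=30) → cum 134
  mile 47 (N4, w=5) → cum 139
  mile 53 (N2, w=110) → cum 249  ≥ 159.5 → median here
  mile 65 (N5, w=10) → cum 259
  mile 87 (N7, w=60) → cum 319
Optimal location: mile 53.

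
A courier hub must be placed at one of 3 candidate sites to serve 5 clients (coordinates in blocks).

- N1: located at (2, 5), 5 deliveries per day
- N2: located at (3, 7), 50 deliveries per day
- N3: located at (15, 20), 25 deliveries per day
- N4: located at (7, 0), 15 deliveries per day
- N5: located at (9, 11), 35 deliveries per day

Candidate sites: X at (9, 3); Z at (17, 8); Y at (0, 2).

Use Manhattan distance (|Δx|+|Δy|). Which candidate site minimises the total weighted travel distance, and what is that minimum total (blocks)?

Total weighted distance at each candidate:
  X (9, 3): total = 1475
  Z (17, 8): total = 1845
  Y (0, 2): total = 2015
Minimum is at X with total 1475 blocks.

X, total 1475 blocks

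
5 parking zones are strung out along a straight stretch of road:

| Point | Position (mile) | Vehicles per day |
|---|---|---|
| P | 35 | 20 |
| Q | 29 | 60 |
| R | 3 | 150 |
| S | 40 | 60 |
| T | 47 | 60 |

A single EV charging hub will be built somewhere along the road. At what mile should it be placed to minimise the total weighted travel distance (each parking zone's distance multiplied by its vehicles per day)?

x = 29

For a sum of weighted absolute distances on a line, the optimum is the weighted median (not the mean). Total weight W = 350; half-weight = 175.
Sort by position and accumulate weight:
  mile 3 (R, w=150) → cum 150
  mile 29 (Q, w=60) → cum 210  ≥ 175 → median here
  mile 35 (P, w=20) → cum 230
  mile 40 (S, w=60) → cum 290
  mile 47 (T, w=60) → cum 350
Optimal location: mile 29.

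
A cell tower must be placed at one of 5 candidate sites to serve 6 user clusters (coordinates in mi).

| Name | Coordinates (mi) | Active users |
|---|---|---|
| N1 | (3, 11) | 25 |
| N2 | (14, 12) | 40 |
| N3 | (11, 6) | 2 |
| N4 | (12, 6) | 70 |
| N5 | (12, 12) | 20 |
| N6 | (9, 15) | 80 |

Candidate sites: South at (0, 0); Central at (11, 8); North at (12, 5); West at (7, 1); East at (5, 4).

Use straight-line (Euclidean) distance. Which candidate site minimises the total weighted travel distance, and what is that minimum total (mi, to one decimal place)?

Central, total 1239.0 mi

Total weighted distance at each candidate:
  South (0, 0): total = 3725.7
  Central (11, 8): total = 1239.0
  North (12, 5): total = 1609.7
  West (7, 1): total = 2671.6
  East (5, 4): total = 2334.9
Minimum is at Central with total 1239.0 mi.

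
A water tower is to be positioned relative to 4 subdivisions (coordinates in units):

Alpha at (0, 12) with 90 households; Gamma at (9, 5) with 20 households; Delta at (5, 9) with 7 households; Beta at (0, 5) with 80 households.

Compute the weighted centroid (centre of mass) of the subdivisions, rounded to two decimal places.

(1.09, 8.34)

The minimiser of Σwᵢ‖p−pᵢ‖² is the weighted centroid p* = (Σwᵢpᵢ)/(Σwᵢ).
Σwᵢ = 197.
Σwᵢxᵢ = 90·0 + 20·9 + 7·5 + 80·0 = 215.
Σwᵢyᵢ = 90·12 + 20·5 + 7·9 + 80·5 = 1643.
x* = 215/197 = 1.09, y* = 1643/197 = 8.34.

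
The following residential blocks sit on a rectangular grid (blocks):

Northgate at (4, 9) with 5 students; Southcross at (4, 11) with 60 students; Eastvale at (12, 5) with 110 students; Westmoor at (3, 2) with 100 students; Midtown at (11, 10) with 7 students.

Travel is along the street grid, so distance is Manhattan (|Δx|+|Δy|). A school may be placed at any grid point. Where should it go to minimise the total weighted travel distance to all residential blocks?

(4, 5)

Manhattan distance separates: Σwᵢ(|x−xᵢ|+|y−yᵢ|) = Σwᵢ|x−xᵢ| + Σwᵢ|y−yᵢ|, so x and y are optimised independently as 1-D weighted medians.
Total weight W = 282; half = 141.
x-coordinate, sorted with cumulative weight:
  x=3 (Westmoor, w=100) cum 100
  x=4 (Northgate, w=5) cum 105
  x=4 (Southcross, w=60) cum 165  ← median
  x=11 (Midtown, w=7) cum 172
  x=12 (Eastvale, w=110) cum 282
⇒ x* = 4
y-coordinate, sorted with cumulative weight:
  y=2 (Westmoor, w=100) cum 100
  y=5 (Eastvale, w=110) cum 210  ← median
  y=9 (Northgate, w=5) cum 215
  y=10 (Midtown, w=7) cum 222
  y=11 (Southcross, w=60) cum 282
⇒ y* = 5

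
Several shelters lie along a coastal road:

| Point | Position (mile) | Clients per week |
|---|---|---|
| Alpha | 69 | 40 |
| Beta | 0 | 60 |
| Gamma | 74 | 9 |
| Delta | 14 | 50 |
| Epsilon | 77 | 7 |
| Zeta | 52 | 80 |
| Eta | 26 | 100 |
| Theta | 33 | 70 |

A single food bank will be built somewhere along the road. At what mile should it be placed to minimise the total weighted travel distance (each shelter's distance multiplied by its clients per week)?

x = 26

For a sum of weighted absolute distances on a line, the optimum is the weighted median (not the mean). Total weight W = 416; half-weight = 208.
Sort by position and accumulate weight:
  mile 0 (Beta, w=60) → cum 60
  mile 14 (Delta, w=50) → cum 110
  mile 26 (Eta, w=100) → cum 210  ≥ 208 → median here
  mile 33 (Theta, w=70) → cum 280
  mile 52 (Zeta, w=80) → cum 360
  mile 69 (Alpha, w=40) → cum 400
  mile 74 (Gamma, w=9) → cum 409
  mile 77 (Epsilon, w=7) → cum 416
Optimal location: mile 26.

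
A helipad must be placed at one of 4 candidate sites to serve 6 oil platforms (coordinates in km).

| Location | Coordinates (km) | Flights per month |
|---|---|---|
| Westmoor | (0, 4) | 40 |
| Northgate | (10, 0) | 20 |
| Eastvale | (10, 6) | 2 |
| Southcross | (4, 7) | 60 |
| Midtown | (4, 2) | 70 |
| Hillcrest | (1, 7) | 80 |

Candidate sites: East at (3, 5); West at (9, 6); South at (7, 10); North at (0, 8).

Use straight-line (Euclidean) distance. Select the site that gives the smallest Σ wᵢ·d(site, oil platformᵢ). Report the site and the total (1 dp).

East, total 894.5 km

Total weighted distance at each candidate:
  East (3, 5): total = 894.5
  West (9, 6): total = 1891.6
  South (7, 10): total = 1976.9
  North (0, 8): total = 1301.8
Minimum is at East with total 894.5 km.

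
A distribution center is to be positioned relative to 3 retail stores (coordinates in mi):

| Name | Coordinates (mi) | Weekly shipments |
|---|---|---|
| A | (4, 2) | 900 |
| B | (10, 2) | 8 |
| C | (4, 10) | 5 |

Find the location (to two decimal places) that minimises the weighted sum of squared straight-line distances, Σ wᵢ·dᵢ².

(4.05, 2.04)

The minimiser of Σwᵢ‖p−pᵢ‖² is the weighted centroid p* = (Σwᵢpᵢ)/(Σwᵢ).
Σwᵢ = 913.
Σwᵢxᵢ = 900·4 + 8·10 + 5·4 = 3700.
Σwᵢyᵢ = 900·2 + 8·2 + 5·10 = 1866.
x* = 3700/913 = 4.05, y* = 1866/913 = 2.04.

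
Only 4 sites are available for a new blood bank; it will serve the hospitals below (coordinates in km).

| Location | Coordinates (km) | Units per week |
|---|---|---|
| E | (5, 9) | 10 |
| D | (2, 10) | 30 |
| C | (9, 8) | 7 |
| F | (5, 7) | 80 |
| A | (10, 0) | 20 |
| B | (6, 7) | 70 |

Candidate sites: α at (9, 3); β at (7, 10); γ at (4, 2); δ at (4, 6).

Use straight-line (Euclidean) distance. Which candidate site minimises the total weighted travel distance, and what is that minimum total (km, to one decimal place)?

δ, total 642.9 km

Total weighted distance at each candidate:
  α (9, 3): total = 1269.9
  β (7, 10): total = 910.8
  γ (4, 2): total = 1284.1
  δ (4, 6): total = 642.9
Minimum is at δ with total 642.9 km.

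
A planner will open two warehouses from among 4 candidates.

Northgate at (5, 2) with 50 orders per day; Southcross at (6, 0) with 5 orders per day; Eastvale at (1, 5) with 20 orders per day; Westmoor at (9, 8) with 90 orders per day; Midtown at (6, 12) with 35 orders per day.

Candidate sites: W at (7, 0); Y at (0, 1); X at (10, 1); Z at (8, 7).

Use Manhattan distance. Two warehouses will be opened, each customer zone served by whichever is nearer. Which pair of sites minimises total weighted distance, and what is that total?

{W, Z}, total 810

Evaluate every pair (each demand assigned to the nearer of the two):
  {W, Z}: total = 810
  {Y, Z}: total = 860
  {X, Z}: total = 930
  {W, X}: total = 1600
  {W, Y}: total = 1660
  {Y, X}: total = 1670
Best pair: {W, Z} with total 810.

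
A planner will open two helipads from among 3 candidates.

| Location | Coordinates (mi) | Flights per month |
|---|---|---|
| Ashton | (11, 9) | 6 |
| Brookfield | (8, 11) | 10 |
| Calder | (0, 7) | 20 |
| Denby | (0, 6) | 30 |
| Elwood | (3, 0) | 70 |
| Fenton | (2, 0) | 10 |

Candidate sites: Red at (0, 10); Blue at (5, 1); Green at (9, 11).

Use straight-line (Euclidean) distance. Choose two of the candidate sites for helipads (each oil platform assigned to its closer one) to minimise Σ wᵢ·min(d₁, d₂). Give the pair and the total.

Evaluate every pair (each demand assigned to the nearer of the two):
  {Red, Blue}: total = 508.8
  {Blue, Green}: total = 583.5
  {Red, Green}: total = 1039.8
Best pair: {Red, Blue} with total 508.8.

{Red, Blue}, total 508.8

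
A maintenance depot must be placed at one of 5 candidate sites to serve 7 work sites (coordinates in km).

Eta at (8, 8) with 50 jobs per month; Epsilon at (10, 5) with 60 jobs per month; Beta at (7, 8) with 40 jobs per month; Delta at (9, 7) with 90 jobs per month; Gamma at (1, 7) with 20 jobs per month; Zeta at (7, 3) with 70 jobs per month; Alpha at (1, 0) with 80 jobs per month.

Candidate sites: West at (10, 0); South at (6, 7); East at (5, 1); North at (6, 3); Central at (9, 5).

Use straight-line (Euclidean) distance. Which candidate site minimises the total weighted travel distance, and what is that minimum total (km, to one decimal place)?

Total weighted distance at each candidate:
  West (10, 0): total = 2935.5
  South (6, 7): total = 1783.5
  East (5, 1): total = 2377.2
  North (6, 3): total = 1856.1
  Central (9, 5): total = 1660.0
Minimum is at Central with total 1660.0 km.

Central, total 1660.0 km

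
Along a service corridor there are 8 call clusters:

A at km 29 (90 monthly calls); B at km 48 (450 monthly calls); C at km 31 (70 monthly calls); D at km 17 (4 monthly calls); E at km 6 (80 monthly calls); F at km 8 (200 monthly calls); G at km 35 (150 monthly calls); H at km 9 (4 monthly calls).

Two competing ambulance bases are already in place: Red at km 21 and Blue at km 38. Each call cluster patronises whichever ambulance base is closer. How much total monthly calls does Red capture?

The indifferent point is the midpoint (21+38)/2 = 29.5; call clusters left of it (closer to Red at 21) go to Red, those right go to Blue.
  E at 6 (w=80) → Red
  F at 8 (w=200) → Red
  H at 9 (w=4) → Red
  D at 17 (w=4) → Red
  A at 29 (w=90) → Red
  C at 31 (w=70) → Blue
  G at 35 (w=150) → Blue
  B at 48 (w=450) → Blue
Red captures 378; Blue captures 670.

378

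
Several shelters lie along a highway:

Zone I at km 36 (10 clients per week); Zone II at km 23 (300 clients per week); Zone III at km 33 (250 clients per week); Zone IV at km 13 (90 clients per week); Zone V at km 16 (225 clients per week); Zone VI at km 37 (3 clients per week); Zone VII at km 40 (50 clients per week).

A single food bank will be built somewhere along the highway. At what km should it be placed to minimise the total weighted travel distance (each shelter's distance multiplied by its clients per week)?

x = 23

For a sum of weighted absolute distances on a line, the optimum is the weighted median (not the mean). Total weight W = 928; half-weight = 464.
Sort by position and accumulate weight:
  km 13 (Zone IV, w=90) → cum 90
  km 16 (Zone V, w=225) → cum 315
  km 23 (Zone II, w=300) → cum 615  ≥ 464 → median here
  km 33 (Zone III, w=250) → cum 865
  km 36 (Zone I, w=10) → cum 875
  km 37 (Zone VI, w=3) → cum 878
  km 40 (Zone VII, w=50) → cum 928
Optimal location: km 23.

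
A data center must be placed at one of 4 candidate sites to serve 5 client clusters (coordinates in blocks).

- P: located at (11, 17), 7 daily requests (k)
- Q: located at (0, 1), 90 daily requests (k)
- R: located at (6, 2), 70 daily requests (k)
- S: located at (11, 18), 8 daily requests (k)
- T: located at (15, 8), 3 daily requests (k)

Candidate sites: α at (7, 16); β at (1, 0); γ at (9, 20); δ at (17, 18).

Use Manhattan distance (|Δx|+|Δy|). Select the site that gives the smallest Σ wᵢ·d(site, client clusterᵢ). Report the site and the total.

Total weighted distance at each candidate:
  α (7, 16): total = 3161
  β (1, 0): total = 1149
  γ (9, 20): total = 4111
  δ (17, 18): total = 5083
Minimum is at β with total 1149 blocks.

β, total 1149 blocks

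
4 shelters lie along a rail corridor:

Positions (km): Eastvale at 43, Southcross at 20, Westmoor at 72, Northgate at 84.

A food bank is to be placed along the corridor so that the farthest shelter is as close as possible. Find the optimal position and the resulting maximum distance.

location 52, max distance 32

The 1-center on a line is the midpoint of the two extreme points: leftmost at 20, rightmost at 84.
Optimal location = (20 + 84)/2 = 52; maximum distance = (84 − 20)/2 = 32.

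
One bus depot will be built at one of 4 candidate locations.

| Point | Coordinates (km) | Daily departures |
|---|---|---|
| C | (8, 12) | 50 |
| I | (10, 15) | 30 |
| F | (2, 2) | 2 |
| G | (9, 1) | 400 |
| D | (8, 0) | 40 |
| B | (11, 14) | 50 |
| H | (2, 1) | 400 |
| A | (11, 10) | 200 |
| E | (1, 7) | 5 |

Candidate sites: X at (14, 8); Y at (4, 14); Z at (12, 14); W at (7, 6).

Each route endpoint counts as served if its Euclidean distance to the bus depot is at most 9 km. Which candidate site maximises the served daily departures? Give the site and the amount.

Coverage radius r = 9 km; a point is covered iff (Δx)²+(Δy)² ≤ 9² = 81.
  X (14, 8): covers {C, I, G, B, A} → 730
  Y (4, 14): covers {C, I, B, A, E} → 335
  Z (12, 14): covers {C, I, B, A} → 330
  W (7, 6): covers {C, F, G, D, B, H, A, E} → 1147
Maximum coverage at W: 1147 daily departures.

W, covering 1147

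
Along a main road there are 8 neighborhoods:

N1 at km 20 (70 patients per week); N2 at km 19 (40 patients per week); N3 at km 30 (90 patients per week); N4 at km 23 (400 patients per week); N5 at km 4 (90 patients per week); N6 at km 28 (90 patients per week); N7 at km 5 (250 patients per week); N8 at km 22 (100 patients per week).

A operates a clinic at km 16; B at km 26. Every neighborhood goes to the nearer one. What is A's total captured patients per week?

450

The indifferent point is the midpoint (16+26)/2 = 21; neighborhoods left of it (closer to A at 16) go to A, those right go to B.
  N5 at 4 (w=90) → A
  N7 at 5 (w=250) → A
  N2 at 19 (w=40) → A
  N1 at 20 (w=70) → A
  N8 at 22 (w=100) → B
  N4 at 23 (w=400) → B
  N6 at 28 (w=90) → B
  N3 at 30 (w=90) → B
A captures 450; B captures 680.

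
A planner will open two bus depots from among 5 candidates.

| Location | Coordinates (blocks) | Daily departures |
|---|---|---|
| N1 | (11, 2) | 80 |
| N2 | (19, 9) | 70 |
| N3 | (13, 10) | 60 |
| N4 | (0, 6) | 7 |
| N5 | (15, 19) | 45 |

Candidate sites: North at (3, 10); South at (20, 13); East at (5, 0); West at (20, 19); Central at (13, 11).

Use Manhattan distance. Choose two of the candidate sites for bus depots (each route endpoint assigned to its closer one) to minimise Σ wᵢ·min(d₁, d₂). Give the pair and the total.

{East, Central}, total 1787

Evaluate every pair (each demand assigned to the nearer of the two):
  {East, Central}: total = 1787
  {West, Central}: total = 1851
  {South, Central}: total = 1866
  {North, Central}: total = 1999
  {South, East}: total = 2162
  {East, West}: total = 2672
  {North, South}: total = 2774
  {North, West}: total = 2924
  {South, West}: total = 2964
  {North, East}: total = 3424
Best pair: {East, Central} with total 1787.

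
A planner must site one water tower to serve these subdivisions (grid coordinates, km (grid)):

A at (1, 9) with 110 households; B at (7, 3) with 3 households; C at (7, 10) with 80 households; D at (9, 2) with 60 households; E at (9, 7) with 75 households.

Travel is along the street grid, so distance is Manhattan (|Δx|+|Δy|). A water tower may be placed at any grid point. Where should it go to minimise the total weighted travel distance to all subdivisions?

(7, 9)

Manhattan distance separates: Σwᵢ(|x−xᵢ|+|y−yᵢ|) = Σwᵢ|x−xᵢ| + Σwᵢ|y−yᵢ|, so x and y are optimised independently as 1-D weighted medians.
Total weight W = 328; half = 164.
x-coordinate, sorted with cumulative weight:
  x=1 (A, w=110) cum 110
  x=7 (B, w=3) cum 113
  x=7 (C, w=80) cum 193  ← median
  x=9 (D, w=60) cum 253
  x=9 (E, w=75) cum 328
⇒ x* = 7
y-coordinate, sorted with cumulative weight:
  y=2 (D, w=60) cum 60
  y=3 (B, w=3) cum 63
  y=7 (E, w=75) cum 138
  y=9 (A, w=110) cum 248  ← median
  y=10 (C, w=80) cum 328
⇒ y* = 9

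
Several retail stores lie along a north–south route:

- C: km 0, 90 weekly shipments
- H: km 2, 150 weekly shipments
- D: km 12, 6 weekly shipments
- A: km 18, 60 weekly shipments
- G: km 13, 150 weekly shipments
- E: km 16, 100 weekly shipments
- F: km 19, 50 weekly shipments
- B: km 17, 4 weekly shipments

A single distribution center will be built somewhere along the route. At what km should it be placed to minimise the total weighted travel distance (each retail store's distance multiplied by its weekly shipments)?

x = 13

For a sum of weighted absolute distances on a line, the optimum is the weighted median (not the mean). Total weight W = 610; half-weight = 305.
Sort by position and accumulate weight:
  km 0 (C, w=90) → cum 90
  km 2 (H, w=150) → cum 240
  km 12 (D, w=6) → cum 246
  km 13 (G, w=150) → cum 396  ≥ 305 → median here
  km 16 (E, w=100) → cum 496
  km 17 (B, w=4) → cum 500
  km 18 (A, w=60) → cum 560
  km 19 (F, w=50) → cum 610
Optimal location: km 13.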